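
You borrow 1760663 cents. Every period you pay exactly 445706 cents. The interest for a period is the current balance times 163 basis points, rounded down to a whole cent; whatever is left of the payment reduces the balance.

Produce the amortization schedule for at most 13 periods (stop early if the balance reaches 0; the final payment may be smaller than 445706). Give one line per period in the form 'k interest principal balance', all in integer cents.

1 28698 417008 1343655
2 21901 423805 919850
3 14993 430713 489137
4 7972 437734 51403
5 837 51403 0

1. interest=⌊1760663·163/10000⌋=28698; principal=445706-28698=417008; balance=1760663-417008=1343655
2. interest=⌊1343655·163/10000⌋=21901; principal=445706-21901=423805; balance=1343655-423805=919850
3. interest=⌊919850·163/10000⌋=14993; principal=445706-14993=430713; balance=919850-430713=489137
4. interest=⌊489137·163/10000⌋=7972; principal=445706-7972=437734; balance=489137-437734=51403
5. interest=⌊51403·163/10000⌋=837; principal=min(445706-837,51403)=51403; balance=51403-51403=0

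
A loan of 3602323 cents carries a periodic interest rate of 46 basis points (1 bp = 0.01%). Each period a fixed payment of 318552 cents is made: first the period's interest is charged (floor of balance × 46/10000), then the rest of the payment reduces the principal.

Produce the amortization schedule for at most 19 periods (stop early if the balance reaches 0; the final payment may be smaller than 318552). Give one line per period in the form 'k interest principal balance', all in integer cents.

1 16570 301982 3300341
2 15181 303371 2996970
3 13786 304766 2692204
4 12384 306168 2386036
5 10975 307577 2078459
6 9560 308992 1769467
7 8139 310413 1459054
8 6711 311841 1147213
9 5277 313275 833938
10 3836 314716 519222
11 2388 316164 203058
12 934 203058 0

1. interest=⌊3602323·46/10000⌋=16570; principal=318552-16570=301982; balance=3602323-301982=3300341
2. interest=⌊3300341·46/10000⌋=15181; principal=318552-15181=303371; balance=3300341-303371=2996970
3. interest=⌊2996970·46/10000⌋=13786; principal=318552-13786=304766; balance=2996970-304766=2692204
4. interest=⌊2692204·46/10000⌋=12384; principal=318552-12384=306168; balance=2692204-306168=2386036
5. interest=⌊2386036·46/10000⌋=10975; principal=318552-10975=307577; balance=2386036-307577=2078459
6. interest=⌊2078459·46/10000⌋=9560; principal=318552-9560=308992; balance=2078459-308992=1769467
7. interest=⌊1769467·46/10000⌋=8139; principal=318552-8139=310413; balance=1769467-310413=1459054
8. interest=⌊1459054·46/10000⌋=6711; principal=318552-6711=311841; balance=1459054-311841=1147213
9. interest=⌊1147213·46/10000⌋=5277; principal=318552-5277=313275; balance=1147213-313275=833938
10. interest=⌊833938·46/10000⌋=3836; principal=318552-3836=314716; balance=833938-314716=519222
11. interest=⌊519222·46/10000⌋=2388; principal=318552-2388=316164; balance=519222-316164=203058
12. interest=⌊203058·46/10000⌋=934; principal=min(318552-934,203058)=203058; balance=203058-203058=0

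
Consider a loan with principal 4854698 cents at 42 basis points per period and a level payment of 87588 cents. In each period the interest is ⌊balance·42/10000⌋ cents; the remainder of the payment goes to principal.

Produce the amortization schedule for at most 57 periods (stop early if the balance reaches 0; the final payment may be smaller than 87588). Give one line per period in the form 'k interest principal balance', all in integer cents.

1 20389 67199 4787499
2 20107 67481 4720018
3 19824 67764 4652254
4 19539 68049 4584205
5 19253 68335 4515870
6 18966 68622 4447248
7 18678 68910 4378338
8 18389 69199 4309139
9 18098 69490 4239649
10 17806 69782 4169867
11 17513 70075 4099792
12 17219 70369 4029423
13 16923 70665 3958758
14 16626 70962 3887796
15 16328 71260 3816536
16 16029 71559 3744977
17 15728 71860 3673117
18 15427 72161 3600956
19 15124 72464 3528492
20 14819 72769 3455723
21 14514 73074 3382649
22 14207 73381 3309268
23 13898 73690 3235578
24 13589 73999 3161579
25 13278 74310 3087269
26 12966 74622 3012647
27 12653 74935 2937712
28 12338 75250 2862462
29 12022 75566 2786896
30 11704 75884 2711012
31 11386 76202 2634810
32 11066 76522 2558288
33 10744 76844 2481444
34 10422 77166 2404278
35 10097 77491 2326787
36 9772 77816 2248971
37 9445 78143 2170828
38 9117 78471 2092357
39 8787 78801 2013556
40 8456 79132 1934424
41 8124 79464 1854960
42 7790 79798 1775162
43 7455 80133 1695029
44 7119 80469 1614560
45 6781 80807 1533753
46 6441 81147 1452606
47 6100 81488 1371118
48 5758 81830 1289288
49 5415 82173 1207115
50 5069 82519 1124596
51 4723 82865 1041731
52 4375 83213 958518
53 4025 83563 874955
54 3674 83914 791041
55 3322 84266 706775
56 2968 84620 622155
57 2613 84975 537180

1. interest=⌊4854698·42/10000⌋=20389; principal=87588-20389=67199; balance=4854698-67199=4787499
2. interest=⌊4787499·42/10000⌋=20107; principal=87588-20107=67481; balance=4787499-67481=4720018
3. interest=⌊4720018·42/10000⌋=19824; principal=87588-19824=67764; balance=4720018-67764=4652254
4. interest=⌊4652254·42/10000⌋=19539; principal=87588-19539=68049; balance=4652254-68049=4584205
5. interest=⌊4584205·42/10000⌋=19253; principal=87588-19253=68335; balance=4584205-68335=4515870
6. interest=⌊4515870·42/10000⌋=18966; principal=87588-18966=68622; balance=4515870-68622=4447248
7. interest=⌊4447248·42/10000⌋=18678; principal=87588-18678=68910; balance=4447248-68910=4378338
8. interest=⌊4378338·42/10000⌋=18389; principal=87588-18389=69199; balance=4378338-69199=4309139
9. interest=⌊4309139·42/10000⌋=18098; principal=87588-18098=69490; balance=4309139-69490=4239649
10. interest=⌊4239649·42/10000⌋=17806; principal=87588-17806=69782; balance=4239649-69782=4169867
11. interest=⌊4169867·42/10000⌋=17513; principal=87588-17513=70075; balance=4169867-70075=4099792
12. interest=⌊4099792·42/10000⌋=17219; principal=87588-17219=70369; balance=4099792-70369=4029423
13. interest=⌊4029423·42/10000⌋=16923; principal=87588-16923=70665; balance=4029423-70665=3958758
14. interest=⌊3958758·42/10000⌋=16626; principal=87588-16626=70962; balance=3958758-70962=3887796
15. interest=⌊3887796·42/10000⌋=16328; principal=87588-16328=71260; balance=3887796-71260=3816536
16. interest=⌊3816536·42/10000⌋=16029; principal=87588-16029=71559; balance=3816536-71559=3744977
17. interest=⌊3744977·42/10000⌋=15728; principal=87588-15728=71860; balance=3744977-71860=3673117
18. interest=⌊3673117·42/10000⌋=15427; principal=87588-15427=72161; balance=3673117-72161=3600956
19. interest=⌊3600956·42/10000⌋=15124; principal=87588-15124=72464; balance=3600956-72464=3528492
20. interest=⌊3528492·42/10000⌋=14819; principal=87588-14819=72769; balance=3528492-72769=3455723
21. interest=⌊3455723·42/10000⌋=14514; principal=87588-14514=73074; balance=3455723-73074=3382649
22. interest=⌊3382649·42/10000⌋=14207; principal=87588-14207=73381; balance=3382649-73381=3309268
23. interest=⌊3309268·42/10000⌋=13898; principal=87588-13898=73690; balance=3309268-73690=3235578
24. interest=⌊3235578·42/10000⌋=13589; principal=87588-13589=73999; balance=3235578-73999=3161579
25. interest=⌊3161579·42/10000⌋=13278; principal=87588-13278=74310; balance=3161579-74310=3087269
26. interest=⌊3087269·42/10000⌋=12966; principal=87588-12966=74622; balance=3087269-74622=3012647
27. interest=⌊3012647·42/10000⌋=12653; principal=87588-12653=74935; balance=3012647-74935=2937712
28. interest=⌊2937712·42/10000⌋=12338; principal=87588-12338=75250; balance=2937712-75250=2862462
29. interest=⌊2862462·42/10000⌋=12022; principal=87588-12022=75566; balance=2862462-75566=2786896
30. interest=⌊2786896·42/10000⌋=11704; principal=87588-11704=75884; balance=2786896-75884=2711012
31. interest=⌊2711012·42/10000⌋=11386; principal=87588-11386=76202; balance=2711012-76202=2634810
32. interest=⌊2634810·42/10000⌋=11066; principal=87588-11066=76522; balance=2634810-76522=2558288
33. interest=⌊2558288·42/10000⌋=10744; principal=87588-10744=76844; balance=2558288-76844=2481444
34. interest=⌊2481444·42/10000⌋=10422; principal=87588-10422=77166; balance=2481444-77166=2404278
35. interest=⌊2404278·42/10000⌋=10097; principal=87588-10097=77491; balance=2404278-77491=2326787
36. interest=⌊2326787·42/10000⌋=9772; principal=87588-9772=77816; balance=2326787-77816=2248971
37. interest=⌊2248971·42/10000⌋=9445; principal=87588-9445=78143; balance=2248971-78143=2170828
38. interest=⌊2170828·42/10000⌋=9117; principal=87588-9117=78471; balance=2170828-78471=2092357
39. interest=⌊2092357·42/10000⌋=8787; principal=87588-8787=78801; balance=2092357-78801=2013556
40. interest=⌊2013556·42/10000⌋=8456; principal=87588-8456=79132; balance=2013556-79132=1934424
41. interest=⌊1934424·42/10000⌋=8124; principal=87588-8124=79464; balance=1934424-79464=1854960
42. interest=⌊1854960·42/10000⌋=7790; principal=87588-7790=79798; balance=1854960-79798=1775162
43. interest=⌊1775162·42/10000⌋=7455; principal=87588-7455=80133; balance=1775162-80133=1695029
44. interest=⌊1695029·42/10000⌋=7119; principal=87588-7119=80469; balance=1695029-80469=1614560
45. interest=⌊1614560·42/10000⌋=6781; principal=87588-6781=80807; balance=1614560-80807=1533753
46. interest=⌊1533753·42/10000⌋=6441; principal=87588-6441=81147; balance=1533753-81147=1452606
47. interest=⌊1452606·42/10000⌋=6100; principal=87588-6100=81488; balance=1452606-81488=1371118
48. interest=⌊1371118·42/10000⌋=5758; principal=87588-5758=81830; balance=1371118-81830=1289288
49. interest=⌊1289288·42/10000⌋=5415; principal=87588-5415=82173; balance=1289288-82173=1207115
50. interest=⌊1207115·42/10000⌋=5069; principal=87588-5069=82519; balance=1207115-82519=1124596
51. interest=⌊1124596·42/10000⌋=4723; principal=87588-4723=82865; balance=1124596-82865=1041731
52. interest=⌊1041731·42/10000⌋=4375; principal=87588-4375=83213; balance=1041731-83213=958518
53. interest=⌊958518·42/10000⌋=4025; principal=87588-4025=83563; balance=958518-83563=874955
54. interest=⌊874955·42/10000⌋=3674; principal=87588-3674=83914; balance=874955-83914=791041
55. interest=⌊791041·42/10000⌋=3322; principal=87588-3322=84266; balance=791041-84266=706775
56. interest=⌊706775·42/10000⌋=2968; principal=87588-2968=84620; balance=706775-84620=622155
57. interest=⌊622155·42/10000⌋=2613; principal=87588-2613=84975; balance=622155-84975=537180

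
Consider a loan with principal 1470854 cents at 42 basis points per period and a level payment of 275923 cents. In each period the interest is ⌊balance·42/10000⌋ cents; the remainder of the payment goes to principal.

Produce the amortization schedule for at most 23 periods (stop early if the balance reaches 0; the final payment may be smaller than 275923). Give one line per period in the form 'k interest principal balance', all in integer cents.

1. interest=⌊1470854·42/10000⌋=6177; principal=275923-6177=269746; balance=1470854-269746=1201108
2. interest=⌊1201108·42/10000⌋=5044; principal=275923-5044=270879; balance=1201108-270879=930229
3. interest=⌊930229·42/10000⌋=3906; principal=275923-3906=272017; balance=930229-272017=658212
4. interest=⌊658212·42/10000⌋=2764; principal=275923-2764=273159; balance=658212-273159=385053
5. interest=⌊385053·42/10000⌋=1617; principal=275923-1617=274306; balance=385053-274306=110747
6. interest=⌊110747·42/10000⌋=465; principal=min(275923-465,110747)=110747; balance=110747-110747=0

1 6177 269746 1201108
2 5044 270879 930229
3 3906 272017 658212
4 2764 273159 385053
5 1617 274306 110747
6 465 110747 0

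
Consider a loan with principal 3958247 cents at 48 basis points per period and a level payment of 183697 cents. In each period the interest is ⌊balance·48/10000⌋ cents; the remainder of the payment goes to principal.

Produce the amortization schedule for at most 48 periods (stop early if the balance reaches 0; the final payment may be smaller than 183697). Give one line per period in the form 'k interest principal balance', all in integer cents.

1. interest=⌊3958247·48/10000⌋=18999; principal=183697-18999=164698; balance=3958247-164698=3793549
2. interest=⌊3793549·48/10000⌋=18209; principal=183697-18209=165488; balance=3793549-165488=3628061
3. interest=⌊3628061·48/10000⌋=17414; principal=183697-17414=166283; balance=3628061-166283=3461778
4. interest=⌊3461778·48/10000⌋=16616; principal=183697-16616=167081; balance=3461778-167081=3294697
5. interest=⌊3294697·48/10000⌋=15814; principal=183697-15814=167883; balance=3294697-167883=3126814
6. interest=⌊3126814·48/10000⌋=15008; principal=183697-15008=168689; balance=3126814-168689=2958125
7. interest=⌊2958125·48/10000⌋=14199; principal=183697-14199=169498; balance=2958125-169498=2788627
8. interest=⌊2788627·48/10000⌋=13385; principal=183697-13385=170312; balance=2788627-170312=2618315
9. interest=⌊2618315·48/10000⌋=12567; principal=183697-12567=171130; balance=2618315-171130=2447185
10. interest=⌊2447185·48/10000⌋=11746; principal=183697-11746=171951; balance=2447185-171951=2275234
11. interest=⌊2275234·48/10000⌋=10921; principal=183697-10921=172776; balance=2275234-172776=2102458
12. interest=⌊2102458·48/10000⌋=10091; principal=183697-10091=173606; balance=2102458-173606=1928852
13. interest=⌊1928852·48/10000⌋=9258; principal=183697-9258=174439; balance=1928852-174439=1754413
14. interest=⌊1754413·48/10000⌋=8421; principal=183697-8421=175276; balance=1754413-175276=1579137
15. interest=⌊1579137·48/10000⌋=7579; principal=183697-7579=176118; balance=1579137-176118=1403019
16. interest=⌊1403019·48/10000⌋=6734; principal=183697-6734=176963; balance=1403019-176963=1226056
17. interest=⌊1226056·48/10000⌋=5885; principal=183697-5885=177812; balance=1226056-177812=1048244
18. interest=⌊1048244·48/10000⌋=5031; principal=183697-5031=178666; balance=1048244-178666=869578
19. interest=⌊869578·48/10000⌋=4173; principal=183697-4173=179524; balance=869578-179524=690054
20. interest=⌊690054·48/10000⌋=3312; principal=183697-3312=180385; balance=690054-180385=509669
21. interest=⌊509669·48/10000⌋=2446; principal=183697-2446=181251; balance=509669-181251=328418
22. interest=⌊328418·48/10000⌋=1576; principal=183697-1576=182121; balance=328418-182121=146297
23. interest=⌊146297·48/10000⌋=702; principal=min(183697-702,146297)=146297; balance=146297-146297=0

1 18999 164698 3793549
2 18209 165488 3628061
3 17414 166283 3461778
4 16616 167081 3294697
5 15814 167883 3126814
6 15008 168689 2958125
7 14199 169498 2788627
8 13385 170312 2618315
9 12567 171130 2447185
10 11746 171951 2275234
11 10921 172776 2102458
12 10091 173606 1928852
13 9258 174439 1754413
14 8421 175276 1579137
15 7579 176118 1403019
16 6734 176963 1226056
17 5885 177812 1048244
18 5031 178666 869578
19 4173 179524 690054
20 3312 180385 509669
21 2446 181251 328418
22 1576 182121 146297
23 702 146297 0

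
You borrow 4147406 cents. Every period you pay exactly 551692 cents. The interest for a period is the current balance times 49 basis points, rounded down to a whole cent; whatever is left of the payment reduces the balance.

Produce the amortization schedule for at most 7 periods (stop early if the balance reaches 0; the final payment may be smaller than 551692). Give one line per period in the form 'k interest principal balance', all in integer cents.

1. interest=⌊4147406·49/10000⌋=20322; principal=551692-20322=531370; balance=4147406-531370=3616036
2. interest=⌊3616036·49/10000⌋=17718; principal=551692-17718=533974; balance=3616036-533974=3082062
3. interest=⌊3082062·49/10000⌋=15102; principal=551692-15102=536590; balance=3082062-536590=2545472
4. interest=⌊2545472·49/10000⌋=12472; principal=551692-12472=539220; balance=2545472-539220=2006252
5. interest=⌊2006252·49/10000⌋=9830; principal=551692-9830=541862; balance=2006252-541862=1464390
6. interest=⌊1464390·49/10000⌋=7175; principal=551692-7175=544517; balance=1464390-544517=919873
7. interest=⌊919873·49/10000⌋=4507; principal=551692-4507=547185; balance=919873-547185=372688

1 20322 531370 3616036
2 17718 533974 3082062
3 15102 536590 2545472
4 12472 539220 2006252
5 9830 541862 1464390
6 7175 544517 919873
7 4507 547185 372688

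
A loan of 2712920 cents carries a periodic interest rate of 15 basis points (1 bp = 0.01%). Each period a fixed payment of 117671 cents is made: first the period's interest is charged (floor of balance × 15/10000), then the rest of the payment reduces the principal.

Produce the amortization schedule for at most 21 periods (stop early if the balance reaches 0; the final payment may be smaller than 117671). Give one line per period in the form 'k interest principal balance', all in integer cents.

1 4069 113602 2599318
2 3898 113773 2485545
3 3728 113943 2371602
4 3557 114114 2257488
5 3386 114285 2143203
6 3214 114457 2028746
7 3043 114628 1914118
8 2871 114800 1799318
9 2698 114973 1684345
10 2526 115145 1569200
11 2353 115318 1453882
12 2180 115491 1338391
13 2007 115664 1222727
14 1834 115837 1106890
15 1660 116011 990879
16 1486 116185 874694
17 1312 116359 758335
18 1137 116534 641801
19 962 116709 525092
20 787 116884 408208
21 612 117059 291149

1. interest=⌊2712920·15/10000⌋=4069; principal=117671-4069=113602; balance=2712920-113602=2599318
2. interest=⌊2599318·15/10000⌋=3898; principal=117671-3898=113773; balance=2599318-113773=2485545
3. interest=⌊2485545·15/10000⌋=3728; principal=117671-3728=113943; balance=2485545-113943=2371602
4. interest=⌊2371602·15/10000⌋=3557; principal=117671-3557=114114; balance=2371602-114114=2257488
5. interest=⌊2257488·15/10000⌋=3386; principal=117671-3386=114285; balance=2257488-114285=2143203
6. interest=⌊2143203·15/10000⌋=3214; principal=117671-3214=114457; balance=2143203-114457=2028746
7. interest=⌊2028746·15/10000⌋=3043; principal=117671-3043=114628; balance=2028746-114628=1914118
8. interest=⌊1914118·15/10000⌋=2871; principal=117671-2871=114800; balance=1914118-114800=1799318
9. interest=⌊1799318·15/10000⌋=2698; principal=117671-2698=114973; balance=1799318-114973=1684345
10. interest=⌊1684345·15/10000⌋=2526; principal=117671-2526=115145; balance=1684345-115145=1569200
11. interest=⌊1569200·15/10000⌋=2353; principal=117671-2353=115318; balance=1569200-115318=1453882
12. interest=⌊1453882·15/10000⌋=2180; principal=117671-2180=115491; balance=1453882-115491=1338391
13. interest=⌊1338391·15/10000⌋=2007; principal=117671-2007=115664; balance=1338391-115664=1222727
14. interest=⌊1222727·15/10000⌋=1834; principal=117671-1834=115837; balance=1222727-115837=1106890
15. interest=⌊1106890·15/10000⌋=1660; principal=117671-1660=116011; balance=1106890-116011=990879
16. interest=⌊990879·15/10000⌋=1486; principal=117671-1486=116185; balance=990879-116185=874694
17. interest=⌊874694·15/10000⌋=1312; principal=117671-1312=116359; balance=874694-116359=758335
18. interest=⌊758335·15/10000⌋=1137; principal=117671-1137=116534; balance=758335-116534=641801
19. interest=⌊641801·15/10000⌋=962; principal=117671-962=116709; balance=641801-116709=525092
20. interest=⌊525092·15/10000⌋=787; principal=117671-787=116884; balance=525092-116884=408208
21. interest=⌊408208·15/10000⌋=612; principal=117671-612=117059; balance=408208-117059=291149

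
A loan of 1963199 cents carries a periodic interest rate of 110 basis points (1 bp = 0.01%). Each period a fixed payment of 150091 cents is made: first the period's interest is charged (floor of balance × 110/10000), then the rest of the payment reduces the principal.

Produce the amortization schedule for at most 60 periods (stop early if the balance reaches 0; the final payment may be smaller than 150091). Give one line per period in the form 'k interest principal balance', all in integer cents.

1 21595 128496 1834703
2 20181 129910 1704793
3 18752 131339 1573454
4 17307 132784 1440670
5 15847 134244 1306426
6 14370 135721 1170705
7 12877 137214 1033491
8 11368 138723 894768
9 9842 140249 754519
10 8299 141792 612727
11 6739 143352 469375
12 5163 144928 324447
13 3568 146523 177924
14 1957 148134 29790
15 327 29790 0

1. interest=⌊1963199·110/10000⌋=21595; principal=150091-21595=128496; balance=1963199-128496=1834703
2. interest=⌊1834703·110/10000⌋=20181; principal=150091-20181=129910; balance=1834703-129910=1704793
3. interest=⌊1704793·110/10000⌋=18752; principal=150091-18752=131339; balance=1704793-131339=1573454
4. interest=⌊1573454·110/10000⌋=17307; principal=150091-17307=132784; balance=1573454-132784=1440670
5. interest=⌊1440670·110/10000⌋=15847; principal=150091-15847=134244; balance=1440670-134244=1306426
6. interest=⌊1306426·110/10000⌋=14370; principal=150091-14370=135721; balance=1306426-135721=1170705
7. interest=⌊1170705·110/10000⌋=12877; principal=150091-12877=137214; balance=1170705-137214=1033491
8. interest=⌊1033491·110/10000⌋=11368; principal=150091-11368=138723; balance=1033491-138723=894768
9. interest=⌊894768·110/10000⌋=9842; principal=150091-9842=140249; balance=894768-140249=754519
10. interest=⌊754519·110/10000⌋=8299; principal=150091-8299=141792; balance=754519-141792=612727
11. interest=⌊612727·110/10000⌋=6739; principal=150091-6739=143352; balance=612727-143352=469375
12. interest=⌊469375·110/10000⌋=5163; principal=150091-5163=144928; balance=469375-144928=324447
13. interest=⌊324447·110/10000⌋=3568; principal=150091-3568=146523; balance=324447-146523=177924
14. interest=⌊177924·110/10000⌋=1957; principal=150091-1957=148134; balance=177924-148134=29790
15. interest=⌊29790·110/10000⌋=327; principal=min(150091-327,29790)=29790; balance=29790-29790=0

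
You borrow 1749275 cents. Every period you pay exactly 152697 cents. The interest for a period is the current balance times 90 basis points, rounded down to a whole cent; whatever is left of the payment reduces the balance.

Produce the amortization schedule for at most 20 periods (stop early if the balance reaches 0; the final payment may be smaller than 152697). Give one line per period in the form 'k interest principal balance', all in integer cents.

1. interest=⌊1749275·90/10000⌋=15743; principal=152697-15743=136954; balance=1749275-136954=1612321
2. interest=⌊1612321·90/10000⌋=14510; principal=152697-14510=138187; balance=1612321-138187=1474134
3. interest=⌊1474134·90/10000⌋=13267; principal=152697-13267=139430; balance=1474134-139430=1334704
4. interest=⌊1334704·90/10000⌋=12012; principal=152697-12012=140685; balance=1334704-140685=1194019
5. interest=⌊1194019·90/10000⌋=10746; principal=152697-10746=141951; balance=1194019-141951=1052068
6. interest=⌊1052068·90/10000⌋=9468; principal=152697-9468=143229; balance=1052068-143229=908839
7. interest=⌊908839·90/10000⌋=8179; principal=152697-8179=144518; balance=908839-144518=764321
8. interest=⌊764321·90/10000⌋=6878; principal=152697-6878=145819; balance=764321-145819=618502
9. interest=⌊618502·90/10000⌋=5566; principal=152697-5566=147131; balance=618502-147131=471371
10. interest=⌊471371·90/10000⌋=4242; principal=152697-4242=148455; balance=471371-148455=322916
11. interest=⌊322916·90/10000⌋=2906; principal=152697-2906=149791; balance=322916-149791=173125
12. interest=⌊173125·90/10000⌋=1558; principal=152697-1558=151139; balance=173125-151139=21986
13. interest=⌊21986·90/10000⌋=197; principal=min(152697-197,21986)=21986; balance=21986-21986=0

1 15743 136954 1612321
2 14510 138187 1474134
3 13267 139430 1334704
4 12012 140685 1194019
5 10746 141951 1052068
6 9468 143229 908839
7 8179 144518 764321
8 6878 145819 618502
9 5566 147131 471371
10 4242 148455 322916
11 2906 149791 173125
12 1558 151139 21986
13 197 21986 0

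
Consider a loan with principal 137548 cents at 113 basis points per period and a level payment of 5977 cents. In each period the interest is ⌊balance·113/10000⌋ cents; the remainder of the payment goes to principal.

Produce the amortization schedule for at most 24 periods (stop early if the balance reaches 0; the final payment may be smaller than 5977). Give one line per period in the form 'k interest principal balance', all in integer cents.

1. interest=⌊137548·113/10000⌋=1554; principal=5977-1554=4423; balance=137548-4423=133125
2. interest=⌊133125·113/10000⌋=1504; principal=5977-1504=4473; balance=133125-4473=128652
3. interest=⌊128652·113/10000⌋=1453; principal=5977-1453=4524; balance=128652-4524=124128
4. interest=⌊124128·113/10000⌋=1402; principal=5977-1402=4575; balance=124128-4575=119553
5. interest=⌊119553·113/10000⌋=1350; principal=5977-1350=4627; balance=119553-4627=114926
6. interest=⌊114926·113/10000⌋=1298; principal=5977-1298=4679; balance=114926-4679=110247
7. interest=⌊110247·113/10000⌋=1245; principal=5977-1245=4732; balance=110247-4732=105515
8. interest=⌊105515·113/10000⌋=1192; principal=5977-1192=4785; balance=105515-4785=100730
9. interest=⌊100730·113/10000⌋=1138; principal=5977-1138=4839; balance=100730-4839=95891
10. interest=⌊95891·113/10000⌋=1083; principal=5977-1083=4894; balance=95891-4894=90997
11. interest=⌊90997·113/10000⌋=1028; principal=5977-1028=4949; balance=90997-4949=86048
12. interest=⌊86048·113/10000⌋=972; principal=5977-972=5005; balance=86048-5005=81043
13. interest=⌊81043·113/10000⌋=915; principal=5977-915=5062; balance=81043-5062=75981
14. interest=⌊75981·113/10000⌋=858; principal=5977-858=5119; balance=75981-5119=70862
15. interest=⌊70862·113/10000⌋=800; principal=5977-800=5177; balance=70862-5177=65685
16. interest=⌊65685·113/10000⌋=742; principal=5977-742=5235; balance=65685-5235=60450
17. interest=⌊60450·113/10000⌋=683; principal=5977-683=5294; balance=60450-5294=55156
18. interest=⌊55156·113/10000⌋=623; principal=5977-623=5354; balance=55156-5354=49802
19. interest=⌊49802·113/10000⌋=562; principal=5977-562=5415; balance=49802-5415=44387
20. interest=⌊44387·113/10000⌋=501; principal=5977-501=5476; balance=44387-5476=38911
21. interest=⌊38911·113/10000⌋=439; principal=5977-439=5538; balance=38911-5538=33373
22. interest=⌊33373·113/10000⌋=377; principal=5977-377=5600; balance=33373-5600=27773
23. interest=⌊27773·113/10000⌋=313; principal=5977-313=5664; balance=27773-5664=22109
24. interest=⌊22109·113/10000⌋=249; principal=5977-249=5728; balance=22109-5728=16381

1 1554 4423 133125
2 1504 4473 128652
3 1453 4524 124128
4 1402 4575 119553
5 1350 4627 114926
6 1298 4679 110247
7 1245 4732 105515
8 1192 4785 100730
9 1138 4839 95891
10 1083 4894 90997
11 1028 4949 86048
12 972 5005 81043
13 915 5062 75981
14 858 5119 70862
15 800 5177 65685
16 742 5235 60450
17 683 5294 55156
18 623 5354 49802
19 562 5415 44387
20 501 5476 38911
21 439 5538 33373
22 377 5600 27773
23 313 5664 22109
24 249 5728 16381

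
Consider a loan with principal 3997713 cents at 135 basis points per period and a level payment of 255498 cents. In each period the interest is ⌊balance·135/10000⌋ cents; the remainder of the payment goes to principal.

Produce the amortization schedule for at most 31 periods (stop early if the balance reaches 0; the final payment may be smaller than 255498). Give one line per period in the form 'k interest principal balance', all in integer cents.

1. interest=⌊3997713·135/10000⌋=53969; principal=255498-53969=201529; balance=3997713-201529=3796184
2. interest=⌊3796184·135/10000⌋=51248; principal=255498-51248=204250; balance=3796184-204250=3591934
3. interest=⌊3591934·135/10000⌋=48491; principal=255498-48491=207007; balance=3591934-207007=3384927
4. interest=⌊3384927·135/10000⌋=45696; principal=255498-45696=209802; balance=3384927-209802=3175125
5. interest=⌊3175125·135/10000⌋=42864; principal=255498-42864=212634; balance=3175125-212634=2962491
6. interest=⌊2962491·135/10000⌋=39993; principal=255498-39993=215505; balance=2962491-215505=2746986
7. interest=⌊2746986·135/10000⌋=37084; principal=255498-37084=218414; balance=2746986-218414=2528572
8. interest=⌊2528572·135/10000⌋=34135; principal=255498-34135=221363; balance=2528572-221363=2307209
9. interest=⌊2307209·135/10000⌋=31147; principal=255498-31147=224351; balance=2307209-224351=2082858
10. interest=⌊2082858·135/10000⌋=28118; principal=255498-28118=227380; balance=2082858-227380=1855478
11. interest=⌊1855478·135/10000⌋=25048; principal=255498-25048=230450; balance=1855478-230450=1625028
12. interest=⌊1625028·135/10000⌋=21937; principal=255498-21937=233561; balance=1625028-233561=1391467
13. interest=⌊1391467·135/10000⌋=18784; principal=255498-18784=236714; balance=1391467-236714=1154753
14. interest=⌊1154753·135/10000⌋=15589; principal=255498-15589=239909; balance=1154753-239909=914844
15. interest=⌊914844·135/10000⌋=12350; principal=255498-12350=243148; balance=914844-243148=671696
16. interest=⌊671696·135/10000⌋=9067; principal=255498-9067=246431; balance=671696-246431=425265
17. interest=⌊425265·135/10000⌋=5741; principal=255498-5741=249757; balance=425265-249757=175508
18. interest=⌊175508·135/10000⌋=2369; principal=min(255498-2369,175508)=175508; balance=175508-175508=0

1 53969 201529 3796184
2 51248 204250 3591934
3 48491 207007 3384927
4 45696 209802 3175125
5 42864 212634 2962491
6 39993 215505 2746986
7 37084 218414 2528572
8 34135 221363 2307209
9 31147 224351 2082858
10 28118 227380 1855478
11 25048 230450 1625028
12 21937 233561 1391467
13 18784 236714 1154753
14 15589 239909 914844
15 12350 243148 671696
16 9067 246431 425265
17 5741 249757 175508
18 2369 175508 0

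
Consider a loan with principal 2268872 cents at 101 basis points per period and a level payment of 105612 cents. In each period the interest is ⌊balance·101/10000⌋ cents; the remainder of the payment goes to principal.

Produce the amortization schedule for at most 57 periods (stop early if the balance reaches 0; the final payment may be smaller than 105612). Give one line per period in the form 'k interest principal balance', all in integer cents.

1 22915 82697 2186175
2 22080 83532 2102643
3 21236 84376 2018267
4 20384 85228 1933039
5 19523 86089 1846950
6 18654 86958 1759992
7 17775 87837 1672155
8 16888 88724 1583431
9 15992 89620 1493811
10 15087 90525 1403286
11 14173 91439 1311847
12 13249 92363 1219484
13 12316 93296 1126188
14 11374 94238 1031950
15 10422 95190 936760
16 9461 96151 840609
17 8490 97122 743487
18 7509 98103 645384
19 6518 99094 546290
20 5517 100095 446195
21 4506 101106 345089
22 3485 102127 242962
23 2453 103159 139803
24 1412 104200 35603
25 359 35603 0

1. interest=⌊2268872·101/10000⌋=22915; principal=105612-22915=82697; balance=2268872-82697=2186175
2. interest=⌊2186175·101/10000⌋=22080; principal=105612-22080=83532; balance=2186175-83532=2102643
3. interest=⌊2102643·101/10000⌋=21236; principal=105612-21236=84376; balance=2102643-84376=2018267
4. interest=⌊2018267·101/10000⌋=20384; principal=105612-20384=85228; balance=2018267-85228=1933039
5. interest=⌊1933039·101/10000⌋=19523; principal=105612-19523=86089; balance=1933039-86089=1846950
6. interest=⌊1846950·101/10000⌋=18654; principal=105612-18654=86958; balance=1846950-86958=1759992
7. interest=⌊1759992·101/10000⌋=17775; principal=105612-17775=87837; balance=1759992-87837=1672155
8. interest=⌊1672155·101/10000⌋=16888; principal=105612-16888=88724; balance=1672155-88724=1583431
9. interest=⌊1583431·101/10000⌋=15992; principal=105612-15992=89620; balance=1583431-89620=1493811
10. interest=⌊1493811·101/10000⌋=15087; principal=105612-15087=90525; balance=1493811-90525=1403286
11. interest=⌊1403286·101/10000⌋=14173; principal=105612-14173=91439; balance=1403286-91439=1311847
12. interest=⌊1311847·101/10000⌋=13249; principal=105612-13249=92363; balance=1311847-92363=1219484
13. interest=⌊1219484·101/10000⌋=12316; principal=105612-12316=93296; balance=1219484-93296=1126188
14. interest=⌊1126188·101/10000⌋=11374; principal=105612-11374=94238; balance=1126188-94238=1031950
15. interest=⌊1031950·101/10000⌋=10422; principal=105612-10422=95190; balance=1031950-95190=936760
16. interest=⌊936760·101/10000⌋=9461; principal=105612-9461=96151; balance=936760-96151=840609
17. interest=⌊840609·101/10000⌋=8490; principal=105612-8490=97122; balance=840609-97122=743487
18. interest=⌊743487·101/10000⌋=7509; principal=105612-7509=98103; balance=743487-98103=645384
19. interest=⌊645384·101/10000⌋=6518; principal=105612-6518=99094; balance=645384-99094=546290
20. interest=⌊546290·101/10000⌋=5517; principal=105612-5517=100095; balance=546290-100095=446195
21. interest=⌊446195·101/10000⌋=4506; principal=105612-4506=101106; balance=446195-101106=345089
22. interest=⌊345089·101/10000⌋=3485; principal=105612-3485=102127; balance=345089-102127=242962
23. interest=⌊242962·101/10000⌋=2453; principal=105612-2453=103159; balance=242962-103159=139803
24. interest=⌊139803·101/10000⌋=1412; principal=105612-1412=104200; balance=139803-104200=35603
25. interest=⌊35603·101/10000⌋=359; principal=min(105612-359,35603)=35603; balance=35603-35603=0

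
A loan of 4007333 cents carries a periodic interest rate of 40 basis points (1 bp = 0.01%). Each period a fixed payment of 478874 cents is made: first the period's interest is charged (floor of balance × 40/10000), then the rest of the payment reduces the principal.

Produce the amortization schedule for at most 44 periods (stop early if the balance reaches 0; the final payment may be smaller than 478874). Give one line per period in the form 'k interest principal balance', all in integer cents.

1 16029 462845 3544488
2 14177 464697 3079791
3 12319 466555 2613236
4 10452 468422 2144814
5 8579 470295 1674519
6 6698 472176 1202343
7 4809 474065 728278
8 2913 475961 252317
9 1009 252317 0

1. interest=⌊4007333·40/10000⌋=16029; principal=478874-16029=462845; balance=4007333-462845=3544488
2. interest=⌊3544488·40/10000⌋=14177; principal=478874-14177=464697; balance=3544488-464697=3079791
3. interest=⌊3079791·40/10000⌋=12319; principal=478874-12319=466555; balance=3079791-466555=2613236
4. interest=⌊2613236·40/10000⌋=10452; principal=478874-10452=468422; balance=2613236-468422=2144814
5. interest=⌊2144814·40/10000⌋=8579; principal=478874-8579=470295; balance=2144814-470295=1674519
6. interest=⌊1674519·40/10000⌋=6698; principal=478874-6698=472176; balance=1674519-472176=1202343
7. interest=⌊1202343·40/10000⌋=4809; principal=478874-4809=474065; balance=1202343-474065=728278
8. interest=⌊728278·40/10000⌋=2913; principal=478874-2913=475961; balance=728278-475961=252317
9. interest=⌊252317·40/10000⌋=1009; principal=min(478874-1009,252317)=252317; balance=252317-252317=0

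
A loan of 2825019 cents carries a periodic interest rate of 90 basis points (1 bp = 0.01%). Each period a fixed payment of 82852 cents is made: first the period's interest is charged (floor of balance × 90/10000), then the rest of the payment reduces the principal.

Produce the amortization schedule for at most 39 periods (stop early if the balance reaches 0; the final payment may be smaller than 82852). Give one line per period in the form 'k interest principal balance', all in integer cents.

1 25425 57427 2767592
2 24908 57944 2709648
3 24386 58466 2651182
4 23860 58992 2592190
5 23329 59523 2532667
6 22794 60058 2472609
7 22253 60599 2412010
8 21708 61144 2350866
9 21157 61695 2289171
10 20602 62250 2226921
11 20042 62810 2164111
12 19476 63376 2100735
13 18906 63946 2036789
14 18331 64521 1972268
15 17750 65102 1907166
16 17164 65688 1841478
17 16573 66279 1775199
18 15976 66876 1708323
19 15374 67478 1640845
20 14767 68085 1572760
21 14154 68698 1504062
22 13536 69316 1434746
23 12912 69940 1364806
24 12283 70569 1294237
25 11648 71204 1223033
26 11007 71845 1151188
27 10360 72492 1078696
28 9708 73144 1005552
29 9049 73803 931749
30 8385 74467 857282
31 7715 75137 782145
32 7039 75813 706332
33 6356 76496 629836
34 5668 77184 552652
35 4973 77879 474773
36 4272 78580 396193
37 3565 79287 316906
38 2852 80000 236906
39 2132 80720 156186

1. interest=⌊2825019·90/10000⌋=25425; principal=82852-25425=57427; balance=2825019-57427=2767592
2. interest=⌊2767592·90/10000⌋=24908; principal=82852-24908=57944; balance=2767592-57944=2709648
3. interest=⌊2709648·90/10000⌋=24386; principal=82852-24386=58466; balance=2709648-58466=2651182
4. interest=⌊2651182·90/10000⌋=23860; principal=82852-23860=58992; balance=2651182-58992=2592190
5. interest=⌊2592190·90/10000⌋=23329; principal=82852-23329=59523; balance=2592190-59523=2532667
6. interest=⌊2532667·90/10000⌋=22794; principal=82852-22794=60058; balance=2532667-60058=2472609
7. interest=⌊2472609·90/10000⌋=22253; principal=82852-22253=60599; balance=2472609-60599=2412010
8. interest=⌊2412010·90/10000⌋=21708; principal=82852-21708=61144; balance=2412010-61144=2350866
9. interest=⌊2350866·90/10000⌋=21157; principal=82852-21157=61695; balance=2350866-61695=2289171
10. interest=⌊2289171·90/10000⌋=20602; principal=82852-20602=62250; balance=2289171-62250=2226921
11. interest=⌊2226921·90/10000⌋=20042; principal=82852-20042=62810; balance=2226921-62810=2164111
12. interest=⌊2164111·90/10000⌋=19476; principal=82852-19476=63376; balance=2164111-63376=2100735
13. interest=⌊2100735·90/10000⌋=18906; principal=82852-18906=63946; balance=2100735-63946=2036789
14. interest=⌊2036789·90/10000⌋=18331; principal=82852-18331=64521; balance=2036789-64521=1972268
15. interest=⌊1972268·90/10000⌋=17750; principal=82852-17750=65102; balance=1972268-65102=1907166
16. interest=⌊1907166·90/10000⌋=17164; principal=82852-17164=65688; balance=1907166-65688=1841478
17. interest=⌊1841478·90/10000⌋=16573; principal=82852-16573=66279; balance=1841478-66279=1775199
18. interest=⌊1775199·90/10000⌋=15976; principal=82852-15976=66876; balance=1775199-66876=1708323
19. interest=⌊1708323·90/10000⌋=15374; principal=82852-15374=67478; balance=1708323-67478=1640845
20. interest=⌊1640845·90/10000⌋=14767; principal=82852-14767=68085; balance=1640845-68085=1572760
21. interest=⌊1572760·90/10000⌋=14154; principal=82852-14154=68698; balance=1572760-68698=1504062
22. interest=⌊1504062·90/10000⌋=13536; principal=82852-13536=69316; balance=1504062-69316=1434746
23. interest=⌊1434746·90/10000⌋=12912; principal=82852-12912=69940; balance=1434746-69940=1364806
24. interest=⌊1364806·90/10000⌋=12283; principal=82852-12283=70569; balance=1364806-70569=1294237
25. interest=⌊1294237·90/10000⌋=11648; principal=82852-11648=71204; balance=1294237-71204=1223033
26. interest=⌊1223033·90/10000⌋=11007; principal=82852-11007=71845; balance=1223033-71845=1151188
27. interest=⌊1151188·90/10000⌋=10360; principal=82852-10360=72492; balance=1151188-72492=1078696
28. interest=⌊1078696·90/10000⌋=9708; principal=82852-9708=73144; balance=1078696-73144=1005552
29. interest=⌊1005552·90/10000⌋=9049; principal=82852-9049=73803; balance=1005552-73803=931749
30. interest=⌊931749·90/10000⌋=8385; principal=82852-8385=74467; balance=931749-74467=857282
31. interest=⌊857282·90/10000⌋=7715; principal=82852-7715=75137; balance=857282-75137=782145
32. interest=⌊782145·90/10000⌋=7039; principal=82852-7039=75813; balance=782145-75813=706332
33. interest=⌊706332·90/10000⌋=6356; principal=82852-6356=76496; balance=706332-76496=629836
34. interest=⌊629836·90/10000⌋=5668; principal=82852-5668=77184; balance=629836-77184=552652
35. interest=⌊552652·90/10000⌋=4973; principal=82852-4973=77879; balance=552652-77879=474773
36. interest=⌊474773·90/10000⌋=4272; principal=82852-4272=78580; balance=474773-78580=396193
37. interest=⌊396193·90/10000⌋=3565; principal=82852-3565=79287; balance=396193-79287=316906
38. interest=⌊316906·90/10000⌋=2852; principal=82852-2852=80000; balance=316906-80000=236906
39. interest=⌊236906·90/10000⌋=2132; principal=82852-2132=80720; balance=236906-80720=156186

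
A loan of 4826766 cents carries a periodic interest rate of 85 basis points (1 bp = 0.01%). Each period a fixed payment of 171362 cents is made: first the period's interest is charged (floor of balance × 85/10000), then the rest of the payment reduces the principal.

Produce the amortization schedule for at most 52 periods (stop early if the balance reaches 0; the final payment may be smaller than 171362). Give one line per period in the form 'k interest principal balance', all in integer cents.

1 41027 130335 4696431
2 39919 131443 4564988
3 38802 132560 4432428
4 37675 133687 4298741
5 36539 134823 4163918
6 35393 135969 4027949
7 34237 137125 3890824
8 33072 138290 3752534
9 31896 139466 3613068
10 30711 140651 3472417
11 29515 141847 3330570
12 28309 143053 3187517
13 27093 144269 3043248
14 25867 145495 2897753
15 24630 146732 2751021
16 23383 147979 2603042
17 22125 149237 2453805
18 20857 150505 2303300
19 19578 151784 2151516
20 18287 153075 1998441
21 16986 154376 1844065
22 15674 155688 1688377
23 14351 157011 1531366
24 13016 158346 1373020
25 11670 159692 1213328
26 10313 161049 1052279
27 8944 162418 889861
28 7563 163799 726062
29 6171 165191 560871
30 4767 166595 394276
31 3351 168011 226265
32 1923 169439 56826
33 483 56826 0

1. interest=⌊4826766·85/10000⌋=41027; principal=171362-41027=130335; balance=4826766-130335=4696431
2. interest=⌊4696431·85/10000⌋=39919; principal=171362-39919=131443; balance=4696431-131443=4564988
3. interest=⌊4564988·85/10000⌋=38802; principal=171362-38802=132560; balance=4564988-132560=4432428
4. interest=⌊4432428·85/10000⌋=37675; principal=171362-37675=133687; balance=4432428-133687=4298741
5. interest=⌊4298741·85/10000⌋=36539; principal=171362-36539=134823; balance=4298741-134823=4163918
6. interest=⌊4163918·85/10000⌋=35393; principal=171362-35393=135969; balance=4163918-135969=4027949
7. interest=⌊4027949·85/10000⌋=34237; principal=171362-34237=137125; balance=4027949-137125=3890824
8. interest=⌊3890824·85/10000⌋=33072; principal=171362-33072=138290; balance=3890824-138290=3752534
9. interest=⌊3752534·85/10000⌋=31896; principal=171362-31896=139466; balance=3752534-139466=3613068
10. interest=⌊3613068·85/10000⌋=30711; principal=171362-30711=140651; balance=3613068-140651=3472417
11. interest=⌊3472417·85/10000⌋=29515; principal=171362-29515=141847; balance=3472417-141847=3330570
12. interest=⌊3330570·85/10000⌋=28309; principal=171362-28309=143053; balance=3330570-143053=3187517
13. interest=⌊3187517·85/10000⌋=27093; principal=171362-27093=144269; balance=3187517-144269=3043248
14. interest=⌊3043248·85/10000⌋=25867; principal=171362-25867=145495; balance=3043248-145495=2897753
15. interest=⌊2897753·85/10000⌋=24630; principal=171362-24630=146732; balance=2897753-146732=2751021
16. interest=⌊2751021·85/10000⌋=23383; principal=171362-23383=147979; balance=2751021-147979=2603042
17. interest=⌊2603042·85/10000⌋=22125; principal=171362-22125=149237; balance=2603042-149237=2453805
18. interest=⌊2453805·85/10000⌋=20857; principal=171362-20857=150505; balance=2453805-150505=2303300
19. interest=⌊2303300·85/10000⌋=19578; principal=171362-19578=151784; balance=2303300-151784=2151516
20. interest=⌊2151516·85/10000⌋=18287; principal=171362-18287=153075; balance=2151516-153075=1998441
21. interest=⌊1998441·85/10000⌋=16986; principal=171362-16986=154376; balance=1998441-154376=1844065
22. interest=⌊1844065·85/10000⌋=15674; principal=171362-15674=155688; balance=1844065-155688=1688377
23. interest=⌊1688377·85/10000⌋=14351; principal=171362-14351=157011; balance=1688377-157011=1531366
24. interest=⌊1531366·85/10000⌋=13016; principal=171362-13016=158346; balance=1531366-158346=1373020
25. interest=⌊1373020·85/10000⌋=11670; principal=171362-11670=159692; balance=1373020-159692=1213328
26. interest=⌊1213328·85/10000⌋=10313; principal=171362-10313=161049; balance=1213328-161049=1052279
27. interest=⌊1052279·85/10000⌋=8944; principal=171362-8944=162418; balance=1052279-162418=889861
28. interest=⌊889861·85/10000⌋=7563; principal=171362-7563=163799; balance=889861-163799=726062
29. interest=⌊726062·85/10000⌋=6171; principal=171362-6171=165191; balance=726062-165191=560871
30. interest=⌊560871·85/10000⌋=4767; principal=171362-4767=166595; balance=560871-166595=394276
31. interest=⌊394276·85/10000⌋=3351; principal=171362-3351=168011; balance=394276-168011=226265
32. interest=⌊226265·85/10000⌋=1923; principal=171362-1923=169439; balance=226265-169439=56826
33. interest=⌊56826·85/10000⌋=483; principal=min(171362-483,56826)=56826; balance=56826-56826=0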